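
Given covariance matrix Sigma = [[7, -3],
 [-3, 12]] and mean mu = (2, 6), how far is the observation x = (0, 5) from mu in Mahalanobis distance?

Step 1 — centre the observation: (x - mu) = (-2, -1).

Step 2 — invert Sigma. det(Sigma) = 7·12 - (-3)² = 75.
  Sigma^{-1} = (1/det) · [[d, -b], [-b, a]] = [[0.16, 0.04],
 [0.04, 0.0933]].

Step 3 — form the quadratic (x - mu)^T · Sigma^{-1} · (x - mu):
  Sigma^{-1} · (x - mu) = (-0.36, -0.1733).
  (x - mu)^T · [Sigma^{-1} · (x - mu)] = (-2)·(-0.36) + (-1)·(-0.1733) = 0.8933.

Step 4 — take square root: d = √(0.8933) ≈ 0.9452.

d(x, mu) = √(0.8933) ≈ 0.9452


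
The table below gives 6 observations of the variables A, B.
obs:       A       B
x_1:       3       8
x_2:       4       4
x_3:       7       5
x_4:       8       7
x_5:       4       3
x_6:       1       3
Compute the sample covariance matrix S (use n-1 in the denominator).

Step 1 — column means:
  mean(A) = (3 + 4 + 7 + 8 + 4 + 1) / 6 = 27/6 = 4.5
  mean(B) = (8 + 4 + 5 + 7 + 3 + 3) / 6 = 30/6 = 5

Step 2 — sample covariance S[i,j] = (1/(n-1)) · Σ_k (x_{k,i} - mean_i) · (x_{k,j} - mean_j), with n-1 = 5.
  S[A,A] = ((-1.5)·(-1.5) + (-0.5)·(-0.5) + (2.5)·(2.5) + (3.5)·(3.5) + (-0.5)·(-0.5) + (-3.5)·(-3.5)) / 5 = 33.5/5 = 6.7
  S[A,B] = ((-1.5)·(3) + (-0.5)·(-1) + (2.5)·(0) + (3.5)·(2) + (-0.5)·(-2) + (-3.5)·(-2)) / 5 = 11/5 = 2.2
  S[B,B] = ((3)·(3) + (-1)·(-1) + (0)·(0) + (2)·(2) + (-2)·(-2) + (-2)·(-2)) / 5 = 22/5 = 4.4

S is symmetric (S[j,i] = S[i,j]). Assembling:

S = [[6.7, 2.2],
 [2.2, 4.4]]


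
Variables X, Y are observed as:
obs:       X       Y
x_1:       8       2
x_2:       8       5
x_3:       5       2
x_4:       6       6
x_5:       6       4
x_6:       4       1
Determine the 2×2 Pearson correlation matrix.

Step 1 — column means:
  mean(X) = (8 + 8 + 5 + 6 + 6 + 4) / 6 = 37/6 = 6.1667
  mean(Y) = (2 + 5 + 2 + 6 + 4 + 1) / 6 = 20/6 = 3.3333

Step 2 — sample variances and covariances s[i,j] = (1/(n-1)) · Σ_k (x_{k,i} - mean_i) · (x_{k,j} - mean_j), with n-1 = 5:
  s[X,X] = ((1.8333)·(1.8333) + (1.8333)·(1.8333) + (-1.1667)·(-1.1667) + (-0.1667)·(-0.1667) + (-0.1667)·(-0.1667) + (-2.1667)·(-2.1667)) / 5 = 12.8333/5 = 2.5667
  s[X,Y] = ((1.8333)·(-1.3333) + (1.8333)·(1.6667) + (-1.1667)·(-1.3333) + (-0.1667)·(2.6667) + (-0.1667)·(0.6667) + (-2.1667)·(-2.3333)) / 5 = 6.6667/5 = 1.3333
  s[Y,Y] = ((-1.3333)·(-1.3333) + (1.6667)·(1.6667) + (-1.3333)·(-1.3333) + (2.6667)·(2.6667) + (0.6667)·(0.6667) + (-2.3333)·(-2.3333)) / 5 = 19.3333/5 = 3.8667
  Sample standard deviations s_i = √(s[i,i]):
  s(X) = √(2.5667) = 1.6021
  s(Y) = √(3.8667) = 1.9664

Step 3 — r_{ij} = s_{ij} / (s_i · s_j):
  r[X,X] = 1 (diagonal).
  r[X,Y] = 1.3333 / (1.6021 · 1.9664) = 1.3333 / 3.1503 = 0.4232
  r[Y,Y] = 1 (diagonal).

R is symmetric with unit diagonal. Assembling:

R = [[1, 0.4232],
 [0.4232, 1]]


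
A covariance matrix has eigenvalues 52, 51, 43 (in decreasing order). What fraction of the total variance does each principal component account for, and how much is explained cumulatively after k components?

Step 1 — total variance = trace(Sigma) = Σ λ_i = 52 + 51 + 43 = 146.

Step 2 — fraction explained by component i = λ_i / Σ λ:
  PC1: 52/146 = 0.3562
  PC2: 51/146 = 0.3493
  PC3: 43/146 = 0.2945

Step 3 — cumulative fraction after k components = (λ_1 + ... + λ_k) / Σ λ:
  k = 1: 52/146 = 0.3562
  k = 2: (52 + 51)/146 = 103/146 = 0.7055
  k = 3: (52 + 51 + 43)/146 = 146/146 = 1

Summary (fraction, with percent):

explained: PC1 0.3562 (35.62%), PC2 0.3493 (34.93%), PC3 0.2945 (29.45%);  cumulative: 0.3562, 0.7055, 1


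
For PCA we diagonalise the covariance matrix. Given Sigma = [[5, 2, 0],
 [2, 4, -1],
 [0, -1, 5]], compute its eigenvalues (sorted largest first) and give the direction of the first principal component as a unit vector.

Step 1 — characteristic polynomial p(λ) = det(λI - Sigma) = λ³ - tr·λ² + c_1·λ - det, where tr = trace, c_1 = sum of the principal 2×2 minors, det = det(Sigma):
  tr = 5 + 4 + 5 = 14,
  c_1 = (5·4 - (2)²) + (5·5 - (0)²) + (4·5 - (-1)²) = 16 + 25 + 19 = 60,
  det = 5·(4·5 - (-1)²) - (2)·((2)·5 - (-1)·(0)) + (0)·((2)·(-1) - 4·(0)) = 5·(19) - (2)·(10) + (0)·(-2) = 75.
  So p(λ) = λ³ - 14λ² + 60λ - 75.
Step 2 — look for an integer root (rational root theorem: any rational root is an integer divisor of 75). Testing λ = 5:
  p(5) = 125 - 350 + 300 - 75 = 0  ✓
  Dividing out (λ - 5): p(λ) = (λ - 5)(λ² - 9λ + 15).
Step 3 — remaining eigenvalues from the quadratic λ² - 9λ + 15 = 0:
  Δ = 9² - 4·15 = 81 - 60 = 21,  λ = (9 ± √21)/2 = (9 ± 4.5826)/2 ≈ 6.7913 or 2.2087.
  Sorted: λ_1 = 6.7913,  λ_2 = 5,  λ_3 = 2.2087  (check: sum = 14 = tr ✓).

Step 4 — unit eigenvector for λ_1 ≈ 6.7913: v spans the null space of (Sigma - λ_1 I), whose rows are
  r_1 = (-1.7913, 2, 0),  r_2 = (2, -2.7913, -1),  r_3 = (0, -1, -1.7913).
  v is orthogonal to every row, so take v ∝ r_1 × r_2 = ((2)·(-1) - (0)·(-2.7913), (0)·(2) - (-1.7913)·(-1), (-1.7913)·(-2.7913) - (2)·(2)) ≈ (-2, -1.7913, 1).
  Rescale (multiply by -1 so the first nonzero entry is positive): u = (2, 1.7913, -1).
  ||u|| = √((2)² + (1.7913)² + (-1)²) = √(8.2087) ≈ 2.8651,  v_1 = u/||u|| ≈ (0.6981, 0.6252, -0.349) (||v_1|| = 1).

λ_1 = 6.7913,  λ_2 = 5,  λ_3 = 2.2087;  v_1 ≈ (0.6981, 0.6252, -0.349)


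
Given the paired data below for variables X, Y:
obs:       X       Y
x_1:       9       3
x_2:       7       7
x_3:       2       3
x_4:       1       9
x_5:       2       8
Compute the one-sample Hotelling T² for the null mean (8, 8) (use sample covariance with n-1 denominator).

Step 1 — sample mean vector:
  mean(X) = (9 + 7 + 2 + 1 + 2) / 5 = 21/5 = 4.2
  mean(Y) = (3 + 7 + 3 + 9 + 8) / 5 = 30/5 = 6
  x̄ = (4.2, 6),  deviation x̄ - mu_0 = (4.2, 6) - (8, 8) = (-3.8, -2).

Step 2 — sample covariance matrix, S[i,j] = (1/(n-1)) · Σ_k (x_{k,i} - mean_i) · (x_{k,j} - mean_j), divisor n-1 = 4:
  S[X,X] = ((4.8)·(4.8) + (2.8)·(2.8) + (-2.2)·(-2.2) + (-3.2)·(-3.2) + (-2.2)·(-2.2)) / 4 = 50.8/4 = 12.7
  S[X,Y] = ((4.8)·(-3) + (2.8)·(1) + (-2.2)·(-3) + (-3.2)·(3) + (-2.2)·(2)) / 4 = -19/4 = -4.75
  S[Y,Y] = ((-3)·(-3) + (1)·(1) + (-3)·(-3) + (3)·(3) + (2)·(2)) / 4 = 32/4 = 8
  S = [[12.7, -4.75],
 [-4.75, 8]].

Step 3 — invert S. det(S) = 12.7·8 - (-4.75)² = 79.0375.
  S^{-1} = (1/det) · [[d, -b], [-b, a]] = [[0.1012, 0.0601],
 [0.0601, 0.1607]].

Step 4 — quadratic form (x̄ - mu_0)^T · S^{-1} · (x̄ - mu_0):
  S^{-1} · (x̄ - mu_0) = (-0.5048, -0.5497),
  (x̄ - mu_0)^T · [...] = (-3.8)·(-0.5048) + (-2)·(-0.5497) = 3.0178.

Step 5 — scale by n: T² = 5 · 3.0178 = 15.089.

T² ≈ 15.089


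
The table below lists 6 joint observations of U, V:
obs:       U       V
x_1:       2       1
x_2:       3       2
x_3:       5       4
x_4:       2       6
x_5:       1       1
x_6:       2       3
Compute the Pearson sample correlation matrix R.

Step 1 — column means:
  mean(U) = (2 + 3 + 5 + 2 + 1 + 2) / 6 = 15/6 = 2.5
  mean(V) = (1 + 2 + 4 + 6 + 1 + 3) / 6 = 17/6 = 2.8333

Step 2 — sample variances and covariances s[i,j] = (1/(n-1)) · Σ_k (x_{k,i} - mean_i) · (x_{k,j} - mean_j), with n-1 = 5:
  s[U,U] = ((-0.5)·(-0.5) + (0.5)·(0.5) + (2.5)·(2.5) + (-0.5)·(-0.5) + (-1.5)·(-1.5) + (-0.5)·(-0.5)) / 5 = 9.5/5 = 1.9
  s[U,V] = ((-0.5)·(-1.8333) + (0.5)·(-0.8333) + (2.5)·(1.1667) + (-0.5)·(3.1667) + (-1.5)·(-1.8333) + (-0.5)·(0.1667)) / 5 = 4.5/5 = 0.9
  s[V,V] = ((-1.8333)·(-1.8333) + (-0.8333)·(-0.8333) + (1.1667)·(1.1667) + (3.1667)·(3.1667) + (-1.8333)·(-1.8333) + (0.1667)·(0.1667)) / 5 = 18.8333/5 = 3.7667
  Sample standard deviations s_i = √(s[i,i]):
  s(U) = √(1.9) = 1.3784
  s(V) = √(3.7667) = 1.9408

Step 3 — r_{ij} = s_{ij} / (s_i · s_j):
  r[U,U] = 1 (diagonal).
  r[U,V] = 0.9 / (1.3784 · 1.9408) = 0.9 / 2.6752 = 0.3364
  r[V,V] = 1 (diagonal).

R is symmetric with unit diagonal. Assembling:

R = [[1, 0.3364],
 [0.3364, 1]]


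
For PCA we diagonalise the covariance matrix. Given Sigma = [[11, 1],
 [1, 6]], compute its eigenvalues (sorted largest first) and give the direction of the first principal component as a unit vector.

Step 1 — characteristic polynomial of 2×2 Sigma:
  det(Sigma - λI) = λ² - trace · λ + det = 0.
  trace = 11 + 6 = 17, det = 11·6 - (1)² = 65.
Step 2 — discriminant:
  Δ = trace² - 4·det = 289 - 260 = 29.
Step 3 — eigenvalues:
  λ = (trace ± √Δ)/2 = (17 ± 5.3852)/2,
  λ_1 = 11.1926,  λ_2 = 5.8074.

Step 4 — unit eigenvector for λ_1: solve (Sigma - λ_1 I)v = 0. First row:
  (11 - 11.1926)·v_x + (1)·v_y = 0, i.e. (-0.1926)·v_x + (1)·v_y = 0,
  so v ∝ (b, λ_1 - a) = (1, 0.1926) = u.
  ||u|| = √((1)² + (0.1926)²) = √(1.0371) ≈ 1.0184,
  v_1 = u/||u|| ≈ (0.982, 0.1891) (||v_1|| = 1).

λ_1 = 11.1926,  λ_2 = 5.8074;  v_1 ≈ (0.982, 0.1891)


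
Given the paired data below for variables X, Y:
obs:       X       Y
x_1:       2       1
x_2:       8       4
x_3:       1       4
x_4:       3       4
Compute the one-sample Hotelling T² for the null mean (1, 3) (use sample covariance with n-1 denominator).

Step 1 — sample mean vector:
  mean(X) = (2 + 8 + 1 + 3) / 4 = 14/4 = 3.5
  mean(Y) = (1 + 4 + 4 + 4) / 4 = 13/4 = 3.25
  x̄ = (3.5, 3.25),  deviation x̄ - mu_0 = (3.5, 3.25) - (1, 3) = (2.5, 0.25).

Step 2 — sample covariance matrix, S[i,j] = (1/(n-1)) · Σ_k (x_{k,i} - mean_i) · (x_{k,j} - mean_j), divisor n-1 = 3:
  S[X,X] = ((-1.5)·(-1.5) + (4.5)·(4.5) + (-2.5)·(-2.5) + (-0.5)·(-0.5)) / 3 = 29/3 = 9.6667
  S[X,Y] = ((-1.5)·(-2.25) + (4.5)·(0.75) + (-2.5)·(0.75) + (-0.5)·(0.75)) / 3 = 4.5/3 = 1.5
  S[Y,Y] = ((-2.25)·(-2.25) + (0.75)·(0.75) + (0.75)·(0.75) + (0.75)·(0.75)) / 3 = 6.75/3 = 2.25
  S = [[9.6667, 1.5],
 [1.5, 2.25]].

Step 3 — invert S. det(S) = 9.6667·2.25 - (1.5)² = 19.5.
  S^{-1} = (1/det) · [[d, -b], [-b, a]] = [[0.1154, -0.0769],
 [-0.0769, 0.4957]].

Step 4 — quadratic form (x̄ - mu_0)^T · S^{-1} · (x̄ - mu_0):
  S^{-1} · (x̄ - mu_0) = (0.2692, -0.0684),
  (x̄ - mu_0)^T · [...] = (2.5)·(0.2692) + (0.25)·(-0.0684) = 0.656.

Step 5 — scale by n: T² = 4 · 0.656 = 2.6239.

T² ≈ 2.6239


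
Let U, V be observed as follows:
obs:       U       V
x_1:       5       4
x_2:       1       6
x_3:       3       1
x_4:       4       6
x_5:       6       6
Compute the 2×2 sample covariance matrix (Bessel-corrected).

Step 1 — column means:
  mean(U) = (5 + 1 + 3 + 4 + 6) / 5 = 19/5 = 3.8
  mean(V) = (4 + 6 + 1 + 6 + 6) / 5 = 23/5 = 4.6

Step 2 — sample covariance S[i,j] = (1/(n-1)) · Σ_k (x_{k,i} - mean_i) · (x_{k,j} - mean_j), with n-1 = 4.
  S[U,U] = ((1.2)·(1.2) + (-2.8)·(-2.8) + (-0.8)·(-0.8) + (0.2)·(0.2) + (2.2)·(2.2)) / 4 = 14.8/4 = 3.7
  S[U,V] = ((1.2)·(-0.6) + (-2.8)·(1.4) + (-0.8)·(-3.6) + (0.2)·(1.4) + (2.2)·(1.4)) / 4 = 1.6/4 = 0.4
  S[V,V] = ((-0.6)·(-0.6) + (1.4)·(1.4) + (-3.6)·(-3.6) + (1.4)·(1.4) + (1.4)·(1.4)) / 4 = 19.2/4 = 4.8

S is symmetric (S[j,i] = S[i,j]). Assembling:

S = [[3.7, 0.4],
 [0.4, 4.8]]


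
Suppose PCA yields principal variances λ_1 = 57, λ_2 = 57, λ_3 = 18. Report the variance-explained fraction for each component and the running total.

Step 1 — total variance = trace(Sigma) = Σ λ_i = 57 + 57 + 18 = 132.

Step 2 — fraction explained by component i = λ_i / Σ λ:
  PC1: 57/132 = 0.4318
  PC2: 57/132 = 0.4318
  PC3: 18/132 = 0.1364

Step 3 — cumulative fraction after k components = (λ_1 + ... + λ_k) / Σ λ:
  k = 1: 57/132 = 0.4318
  k = 2: (57 + 57)/132 = 114/132 = 0.8636
  k = 3: (57 + 57 + 18)/132 = 132/132 = 1

Summary (fraction, with percent):

explained: PC1 0.4318 (43.18%), PC2 0.4318 (43.18%), PC3 0.1364 (13.64%);  cumulative: 0.4318, 0.8636, 1


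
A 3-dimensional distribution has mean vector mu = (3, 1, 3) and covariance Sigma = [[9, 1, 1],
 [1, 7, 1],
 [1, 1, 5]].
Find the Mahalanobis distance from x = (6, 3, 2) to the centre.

Step 1 — centre the observation: (x - mu) = (3, 2, -1).

Step 2 — invert Sigma (cofactor / det for 3×3, or solve directly):
  Sigma^{-1} = [[0.1149, -0.0135, -0.0203],
 [-0.0135, 0.1486, -0.027],
 [-0.0203, -0.027, 0.2095]].

Step 3 — form the quadratic (x - mu)^T · Sigma^{-1} · (x - mu):
  Sigma^{-1} · (x - mu) = (0.3378, 0.2838, -0.3243).
  (x - mu)^T · [Sigma^{-1} · (x - mu)] = (3)·(0.3378) + (2)·(0.2838) + (-1)·(-0.3243) = 1.9054.

Step 4 — take square root: d = √(1.9054) ≈ 1.3804.

d(x, mu) = √(1.9054) ≈ 1.3804


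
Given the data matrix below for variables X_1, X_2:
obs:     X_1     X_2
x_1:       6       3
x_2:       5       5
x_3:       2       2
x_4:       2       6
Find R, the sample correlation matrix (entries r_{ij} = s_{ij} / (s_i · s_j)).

Step 1 — column means:
  mean(X_1) = (6 + 5 + 2 + 2) / 4 = 15/4 = 3.75
  mean(X_2) = (3 + 5 + 2 + 6) / 4 = 16/4 = 4

Step 2 — sample variances and covariances s[i,j] = (1/(n-1)) · Σ_k (x_{k,i} - mean_i) · (x_{k,j} - mean_j), with n-1 = 3:
  s[X_1,X_1] = ((2.25)·(2.25) + (1.25)·(1.25) + (-1.75)·(-1.75) + (-1.75)·(-1.75)) / 3 = 12.75/3 = 4.25
  s[X_1,X_2] = ((2.25)·(-1) + (1.25)·(1) + (-1.75)·(-2) + (-1.75)·(2)) / 3 = -1/3 = -0.3333
  s[X_2,X_2] = ((-1)·(-1) + (1)·(1) + (-2)·(-2) + (2)·(2)) / 3 = 10/3 = 3.3333
  Sample standard deviations s_i = √(s[i,i]):
  s(X_1) = √(4.25) = 2.0616
  s(X_2) = √(3.3333) = 1.8257

Step 3 — r_{ij} = s_{ij} / (s_i · s_j):
  r[X_1,X_1] = 1 (diagonal).
  r[X_1,X_2] = -0.3333 / (2.0616 · 1.8257) = -0.3333 / 3.7639 = -0.0886
  r[X_2,X_2] = 1 (diagonal).

R is symmetric with unit diagonal. Assembling:

R = [[1, -0.0886],
 [-0.0886, 1]]


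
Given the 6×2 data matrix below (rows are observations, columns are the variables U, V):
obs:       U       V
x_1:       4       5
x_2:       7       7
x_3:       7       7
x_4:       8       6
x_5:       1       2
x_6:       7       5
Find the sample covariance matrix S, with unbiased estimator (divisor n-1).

Step 1 — column means:
  mean(U) = (4 + 7 + 7 + 8 + 1 + 7) / 6 = 34/6 = 5.6667
  mean(V) = (5 + 7 + 7 + 6 + 2 + 5) / 6 = 32/6 = 5.3333

Step 2 — sample covariance S[i,j] = (1/(n-1)) · Σ_k (x_{k,i} - mean_i) · (x_{k,j} - mean_j), with n-1 = 5.
  S[U,U] = ((-1.6667)·(-1.6667) + (1.3333)·(1.3333) + (1.3333)·(1.3333) + (2.3333)·(2.3333) + (-4.6667)·(-4.6667) + (1.3333)·(1.3333)) / 5 = 35.3333/5 = 7.0667
  S[U,V] = ((-1.6667)·(-0.3333) + (1.3333)·(1.6667) + (1.3333)·(1.6667) + (2.3333)·(0.6667) + (-4.6667)·(-3.3333) + (1.3333)·(-0.3333)) / 5 = 21.6667/5 = 4.3333
  S[V,V] = ((-0.3333)·(-0.3333) + (1.6667)·(1.6667) + (1.6667)·(1.6667) + (0.6667)·(0.6667) + (-3.3333)·(-3.3333) + (-0.3333)·(-0.3333)) / 5 = 17.3333/5 = 3.4667

S is symmetric (S[j,i] = S[i,j]). Assembling:

S = [[7.0667, 4.3333],
 [4.3333, 3.4667]]


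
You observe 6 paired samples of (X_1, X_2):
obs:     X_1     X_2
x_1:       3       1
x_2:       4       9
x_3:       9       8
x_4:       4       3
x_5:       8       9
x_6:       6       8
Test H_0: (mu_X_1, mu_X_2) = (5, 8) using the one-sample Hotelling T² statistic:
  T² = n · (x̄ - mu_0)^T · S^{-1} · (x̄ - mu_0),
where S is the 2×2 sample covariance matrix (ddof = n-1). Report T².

Step 1 — sample mean vector:
  mean(X_1) = (3 + 4 + 9 + 4 + 8 + 6) / 6 = 34/6 = 5.6667
  mean(X_2) = (1 + 9 + 8 + 3 + 9 + 8) / 6 = 38/6 = 6.3333
  x̄ = (5.6667, 6.3333),  deviation x̄ - mu_0 = (5.6667, 6.3333) - (5, 8) = (0.6667, -1.6667).

Step 2 — sample covariance matrix, S[i,j] = (1/(n-1)) · Σ_k (x_{k,i} - mean_i) · (x_{k,j} - mean_j), divisor n-1 = 5:
  S[X_1,X_1] = ((-2.6667)·(-2.6667) + (-1.6667)·(-1.6667) + (3.3333)·(3.3333) + (-1.6667)·(-1.6667) + (2.3333)·(2.3333) + (0.3333)·(0.3333)) / 5 = 29.3333/5 = 5.8667
  S[X_1,X_2] = ((-2.6667)·(-5.3333) + (-1.6667)·(2.6667) + (3.3333)·(1.6667) + (-1.6667)·(-3.3333) + (2.3333)·(2.6667) + (0.3333)·(1.6667)) / 5 = 27.6667/5 = 5.5333
  S[X_2,X_2] = ((-5.3333)·(-5.3333) + (2.6667)·(2.6667) + (1.6667)·(1.6667) + (-3.3333)·(-3.3333) + (2.6667)·(2.6667) + (1.6667)·(1.6667)) / 5 = 59.3333/5 = 11.8667
  S = [[5.8667, 5.5333],
 [5.5333, 11.8667]].

Step 3 — invert S. det(S) = 5.8667·11.8667 - (5.5333)² = 39.
  S^{-1} = (1/det) · [[d, -b], [-b, a]] = [[0.3043, -0.1419],
 [-0.1419, 0.1504]].

Step 4 — quadratic form (x̄ - mu_0)^T · S^{-1} · (x̄ - mu_0):
  S^{-1} · (x̄ - mu_0) = (0.4393, -0.3453),
  (x̄ - mu_0)^T · [...] = (0.6667)·(0.4393) + (-1.6667)·(-0.3453) = 0.8684.

Step 5 — scale by n: T² = 6 · 0.8684 = 5.2103.

T² ≈ 5.2103


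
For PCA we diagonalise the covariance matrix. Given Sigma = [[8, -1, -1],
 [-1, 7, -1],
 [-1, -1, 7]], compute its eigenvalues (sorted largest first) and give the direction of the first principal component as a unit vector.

Step 1 — characteristic polynomial p(λ) = det(λI - Sigma) = λ³ - tr·λ² + c_1·λ - det, where tr = trace, c_1 = sum of the principal 2×2 minors, det = det(Sigma):
  tr = 8 + 7 + 7 = 22,
  c_1 = (8·7 - (-1)²) + (8·7 - (-1)²) + (7·7 - (-1)²) = 55 + 55 + 48 = 158,
  det = 8·(7·7 - (-1)²) - (-1)·((-1)·7 - (-1)·(-1)) + (-1)·((-1)·(-1) - 7·(-1)) = 8·(48) - (-1)·(-8) + (-1)·(8) = 368.
  So p(λ) = λ³ - 22λ² + 158λ - 368.
Step 2 — look for an integer root (rational root theorem: any rational root is an integer divisor of 368). Testing λ = 8:
  p(8) = 512 - 1408 + 1264 - 368 = 0  ✓
  Dividing out (λ - 8): p(λ) = (λ - 8)(λ² - 14λ + 46).
Step 3 — remaining eigenvalues from the quadratic λ² - 14λ + 46 = 0:
  Δ = 14² - 4·46 = 196 - 184 = 12,  λ = (14 ± √12)/2 = (14 ± 3.4641)/2 ≈ 8.7321 or 5.2679.
  Sorted: λ_1 = 8.7321,  λ_2 = 8,  λ_3 = 5.2679  (check: sum = 22 = tr ✓).

Step 4 — unit eigenvector for λ_1 ≈ 8.7321: v spans the null space of (Sigma - λ_1 I), whose rows are
  r_1 = (-0.7321, -1, -1),  r_2 = (-1, -1.7321, -1),  r_3 = (-1, -1, -1.7321).
  v is orthogonal to every row, so take v ∝ r_1 × r_2 = ((-1)·(-1) - (-1)·(-1.7321), (-1)·(-1) - (-0.7321)·(-1), (-0.7321)·(-1.7321) - (-1)·(-1)) ≈ (-0.7321, 0.2679, 0.2679).
  Rescale (multiply by -1 so the first nonzero entry is positive): u = (0.7321, -0.2679, -0.2679).
  ||u|| = √((0.7321)² + (-0.2679)² + (-0.2679)²) = √(0.6795) ≈ 0.8243,  v_1 = u/||u|| ≈ (0.8881, -0.3251, -0.3251) (||v_1|| = 1).

λ_1 = 8.7321,  λ_2 = 8,  λ_3 = 5.2679;  v_1 ≈ (0.8881, -0.3251, -0.3251)


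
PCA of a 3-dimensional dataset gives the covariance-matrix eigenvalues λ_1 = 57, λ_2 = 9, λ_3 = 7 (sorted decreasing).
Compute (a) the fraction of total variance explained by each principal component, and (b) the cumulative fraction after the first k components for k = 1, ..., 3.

Step 1 — total variance = trace(Sigma) = Σ λ_i = 57 + 9 + 7 = 73.

Step 2 — fraction explained by component i = λ_i / Σ λ:
  PC1: 57/73 = 0.7808
  PC2: 9/73 = 0.1233
  PC3: 7/73 = 0.0959

Step 3 — cumulative fraction after k components = (λ_1 + ... + λ_k) / Σ λ:
  k = 1: 57/73 = 0.7808
  k = 2: (57 + 9)/73 = 66/73 = 0.9041
  k = 3: (57 + 9 + 7)/73 = 73/73 = 1

Summary (fraction, with percent):

explained: PC1 0.7808 (78.08%), PC2 0.1233 (12.33%), PC3 0.0959 (9.59%);  cumulative: 0.7808, 0.9041, 1


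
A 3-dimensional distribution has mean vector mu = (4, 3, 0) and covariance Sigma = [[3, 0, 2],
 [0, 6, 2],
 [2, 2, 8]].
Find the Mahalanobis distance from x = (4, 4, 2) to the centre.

Step 1 — centre the observation: (x - mu) = (0, 1, 2).

Step 2 — invert Sigma (cofactor / det for 3×3, or solve directly):
  Sigma^{-1} = [[0.4074, 0.037, -0.1111],
 [0.037, 0.1852, -0.0556],
 [-0.1111, -0.0556, 0.1667]].

Step 3 — form the quadratic (x - mu)^T · Sigma^{-1} · (x - mu):
  Sigma^{-1} · (x - mu) = (-0.1852, 0.0741, 0.2778).
  (x - mu)^T · [Sigma^{-1} · (x - mu)] = (0)·(-0.1852) + (1)·(0.0741) + (2)·(0.2778) = 0.6296.

Step 4 — take square root: d = √(0.6296) ≈ 0.7935.

d(x, mu) = √(0.6296) ≈ 0.7935


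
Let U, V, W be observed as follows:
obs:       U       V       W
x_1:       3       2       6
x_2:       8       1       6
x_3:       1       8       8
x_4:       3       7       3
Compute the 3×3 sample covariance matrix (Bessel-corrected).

Step 1 — column means:
  mean(U) = (3 + 8 + 1 + 3) / 4 = 15/4 = 3.75
  mean(V) = (2 + 1 + 8 + 7) / 4 = 18/4 = 4.5
  mean(W) = (6 + 6 + 8 + 3) / 4 = 23/4 = 5.75

Step 2 — sample covariance S[i,j] = (1/(n-1)) · Σ_k (x_{k,i} - mean_i) · (x_{k,j} - mean_j), with n-1 = 3.
  S[U,U] = ((-0.75)·(-0.75) + (4.25)·(4.25) + (-2.75)·(-2.75) + (-0.75)·(-0.75)) / 3 = 26.75/3 = 8.9167
  S[U,V] = ((-0.75)·(-2.5) + (4.25)·(-3.5) + (-2.75)·(3.5) + (-0.75)·(2.5)) / 3 = -24.5/3 = -8.1667
  S[U,W] = ((-0.75)·(0.25) + (4.25)·(0.25) + (-2.75)·(2.25) + (-0.75)·(-2.75)) / 3 = -3.25/3 = -1.0833
  S[V,V] = ((-2.5)·(-2.5) + (-3.5)·(-3.5) + (3.5)·(3.5) + (2.5)·(2.5)) / 3 = 37/3 = 12.3333
  S[V,W] = ((-2.5)·(0.25) + (-3.5)·(0.25) + (3.5)·(2.25) + (2.5)·(-2.75)) / 3 = -0.5/3 = -0.1667
  S[W,W] = ((0.25)·(0.25) + (0.25)·(0.25) + (2.25)·(2.25) + (-2.75)·(-2.75)) / 3 = 12.75/3 = 4.25

S is symmetric (S[j,i] = S[i,j]). Assembling:

S = [[8.9167, -8.1667, -1.0833],
 [-8.1667, 12.3333, -0.1667],
 [-1.0833, -0.1667, 4.25]]


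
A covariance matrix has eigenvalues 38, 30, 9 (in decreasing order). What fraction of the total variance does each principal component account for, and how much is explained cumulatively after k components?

Step 1 — total variance = trace(Sigma) = Σ λ_i = 38 + 30 + 9 = 77.

Step 2 — fraction explained by component i = λ_i / Σ λ:
  PC1: 38/77 = 0.4935
  PC2: 30/77 = 0.3896
  PC3: 9/77 = 0.1169

Step 3 — cumulative fraction after k components = (λ_1 + ... + λ_k) / Σ λ:
  k = 1: 38/77 = 0.4935
  k = 2: (38 + 30)/77 = 68/77 = 0.8831
  k = 3: (38 + 30 + 9)/77 = 77/77 = 1

Summary (fraction, with percent):

explained: PC1 0.4935 (49.35%), PC2 0.3896 (38.96%), PC3 0.1169 (11.69%);  cumulative: 0.4935, 0.8831, 1


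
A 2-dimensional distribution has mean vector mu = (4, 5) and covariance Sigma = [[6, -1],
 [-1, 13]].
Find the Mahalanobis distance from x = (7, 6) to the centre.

Step 1 — centre the observation: (x - mu) = (3, 1).

Step 2 — invert Sigma. det(Sigma) = 6·13 - (-1)² = 77.
  Sigma^{-1} = (1/det) · [[d, -b], [-b, a]] = [[0.1688, 0.013],
 [0.013, 0.0779]].

Step 3 — form the quadratic (x - mu)^T · Sigma^{-1} · (x - mu):
  Sigma^{-1} · (x - mu) = (0.5195, 0.1169).
  (x - mu)^T · [Sigma^{-1} · (x - mu)] = (3)·(0.5195) + (1)·(0.1169) = 1.6753.

Step 4 — take square root: d = √(1.6753) ≈ 1.2943.

d(x, mu) = √(1.6753) ≈ 1.2943


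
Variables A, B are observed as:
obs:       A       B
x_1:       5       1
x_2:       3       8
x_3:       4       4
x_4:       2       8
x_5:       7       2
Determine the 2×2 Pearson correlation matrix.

Step 1 — column means:
  mean(A) = (5 + 3 + 4 + 2 + 7) / 5 = 21/5 = 4.2
  mean(B) = (1 + 8 + 4 + 8 + 2) / 5 = 23/5 = 4.6

Step 2 — sample variances and covariances s[i,j] = (1/(n-1)) · Σ_k (x_{k,i} - mean_i) · (x_{k,j} - mean_j), with n-1 = 4:
  s[A,A] = ((0.8)·(0.8) + (-1.2)·(-1.2) + (-0.2)·(-0.2) + (-2.2)·(-2.2) + (2.8)·(2.8)) / 4 = 14.8/4 = 3.7
  s[A,B] = ((0.8)·(-3.6) + (-1.2)·(3.4) + (-0.2)·(-0.6) + (-2.2)·(3.4) + (2.8)·(-2.6)) / 4 = -21.6/4 = -5.4
  s[B,B] = ((-3.6)·(-3.6) + (3.4)·(3.4) + (-0.6)·(-0.6) + (3.4)·(3.4) + (-2.6)·(-2.6)) / 4 = 43.2/4 = 10.8
  Sample standard deviations s_i = √(s[i,i]):
  s(A) = √(3.7) = 1.9235
  s(B) = √(10.8) = 3.2863

Step 3 — r_{ij} = s_{ij} / (s_i · s_j):
  r[A,A] = 1 (diagonal).
  r[A,B] = -5.4 / (1.9235 · 3.2863) = -5.4 / 6.3214 = -0.8542
  r[B,B] = 1 (diagonal).

R is symmetric with unit diagonal. Assembling:

R = [[1, -0.8542],
 [-0.8542, 1]]


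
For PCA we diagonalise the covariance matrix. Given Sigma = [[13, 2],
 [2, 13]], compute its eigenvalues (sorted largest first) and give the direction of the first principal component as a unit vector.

Step 1 — characteristic polynomial of 2×2 Sigma:
  det(Sigma - λI) = λ² - trace · λ + det = 0.
  trace = 13 + 13 = 26, det = 13·13 - (2)² = 165.
Step 2 — discriminant:
  Δ = trace² - 4·det = 676 - 660 = 16.
Step 3 — eigenvalues:
  λ = (trace ± √Δ)/2 = (26 ± 4)/2,
  λ_1 = 15,  λ_2 = 11.

Step 4 — unit eigenvector for λ_1: solve (Sigma - λ_1 I)v = 0. First row:
  (13 - 15)·v_x + (2)·v_y = 0, i.e. (-2)·v_x + (2)·v_y = 0,
  so v ∝ (b, λ_1 - a) = (2, 2) = u.
  ||u|| = √((2)² + (2)²) = √(8) ≈ 2.8284,
  v_1 = u/||u|| ≈ (0.7071, 0.7071) (||v_1|| = 1).

λ_1 = 15,  λ_2 = 11;  v_1 ≈ (0.7071, 0.7071)


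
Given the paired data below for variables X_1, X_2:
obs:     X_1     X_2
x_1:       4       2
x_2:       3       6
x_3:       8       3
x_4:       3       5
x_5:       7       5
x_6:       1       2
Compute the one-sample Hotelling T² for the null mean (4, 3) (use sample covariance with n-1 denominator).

Step 1 — sample mean vector:
  mean(X_1) = (4 + 3 + 8 + 3 + 7 + 1) / 6 = 26/6 = 4.3333
  mean(X_2) = (2 + 6 + 3 + 5 + 5 + 2) / 6 = 23/6 = 3.8333
  x̄ = (4.3333, 3.8333),  deviation x̄ - mu_0 = (4.3333, 3.8333) - (4, 3) = (0.3333, 0.8333).

Step 2 — sample covariance matrix, S[i,j] = (1/(n-1)) · Σ_k (x_{k,i} - mean_i) · (x_{k,j} - mean_j), divisor n-1 = 5:
  S[X_1,X_1] = ((-0.3333)·(-0.3333) + (-1.3333)·(-1.3333) + (3.6667)·(3.6667) + (-1.3333)·(-1.3333) + (2.6667)·(2.6667) + (-3.3333)·(-3.3333)) / 5 = 35.3333/5 = 7.0667
  S[X_1,X_2] = ((-0.3333)·(-1.8333) + (-1.3333)·(2.1667) + (3.6667)·(-0.8333) + (-1.3333)·(1.1667) + (2.6667)·(1.1667) + (-3.3333)·(-1.8333)) / 5 = 2.3333/5 = 0.4667
  S[X_2,X_2] = ((-1.8333)·(-1.8333) + (2.1667)·(2.1667) + (-0.8333)·(-0.8333) + (1.1667)·(1.1667) + (1.1667)·(1.1667) + (-1.8333)·(-1.8333)) / 5 = 14.8333/5 = 2.9667
  S = [[7.0667, 0.4667],
 [0.4667, 2.9667]].

Step 3 — invert S. det(S) = 7.0667·2.9667 - (0.4667)² = 20.7467.
  S^{-1} = (1/det) · [[d, -b], [-b, a]] = [[0.143, -0.0225],
 [-0.0225, 0.3406]].

Step 4 — quadratic form (x̄ - mu_0)^T · S^{-1} · (x̄ - mu_0):
  S^{-1} · (x̄ - mu_0) = (0.0289, 0.2763),
  (x̄ - mu_0)^T · [...] = (0.3333)·(0.0289) + (0.8333)·(0.2763) = 0.2399.

Step 5 — scale by n: T² = 6 · 0.2399 = 1.4396.

T² ≈ 1.4396


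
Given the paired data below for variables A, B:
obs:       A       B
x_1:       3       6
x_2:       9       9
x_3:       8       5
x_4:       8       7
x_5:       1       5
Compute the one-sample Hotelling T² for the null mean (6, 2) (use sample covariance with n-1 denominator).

Step 1 — sample mean vector:
  mean(A) = (3 + 9 + 8 + 8 + 1) / 5 = 29/5 = 5.8
  mean(B) = (6 + 9 + 5 + 7 + 5) / 5 = 32/5 = 6.4
  x̄ = (5.8, 6.4),  deviation x̄ - mu_0 = (5.8, 6.4) - (6, 2) = (-0.2, 4.4).

Step 2 — sample covariance matrix, S[i,j] = (1/(n-1)) · Σ_k (x_{k,i} - mean_i) · (x_{k,j} - mean_j), divisor n-1 = 4:
  S[A,A] = ((-2.8)·(-2.8) + (3.2)·(3.2) + (2.2)·(2.2) + (2.2)·(2.2) + (-4.8)·(-4.8)) / 4 = 50.8/4 = 12.7
  S[A,B] = ((-2.8)·(-0.4) + (3.2)·(2.6) + (2.2)·(-1.4) + (2.2)·(0.6) + (-4.8)·(-1.4)) / 4 = 14.4/4 = 3.6
  S[B,B] = ((-0.4)·(-0.4) + (2.6)·(2.6) + (-1.4)·(-1.4) + (0.6)·(0.6) + (-1.4)·(-1.4)) / 4 = 11.2/4 = 2.8
  S = [[12.7, 3.6],
 [3.6, 2.8]].

Step 3 — invert S. det(S) = 12.7·2.8 - (3.6)² = 22.6.
  S^{-1} = (1/det) · [[d, -b], [-b, a]] = [[0.1239, -0.1593],
 [-0.1593, 0.5619]].

Step 4 — quadratic form (x̄ - mu_0)^T · S^{-1} · (x̄ - mu_0):
  S^{-1} · (x̄ - mu_0) = (-0.7257, 2.5044),
  (x̄ - mu_0)^T · [...] = (-0.2)·(-0.7257) + (4.4)·(2.5044) = 11.1646.

Step 5 — scale by n: T² = 5 · 11.1646 = 55.823.

T² ≈ 55.823


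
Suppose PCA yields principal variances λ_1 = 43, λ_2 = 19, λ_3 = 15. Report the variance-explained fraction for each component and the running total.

Step 1 — total variance = trace(Sigma) = Σ λ_i = 43 + 19 + 15 = 77.

Step 2 — fraction explained by component i = λ_i / Σ λ:
  PC1: 43/77 = 0.5584
  PC2: 19/77 = 0.2468
  PC3: 15/77 = 0.1948

Step 3 — cumulative fraction after k components = (λ_1 + ... + λ_k) / Σ λ:
  k = 1: 43/77 = 0.5584
  k = 2: (43 + 19)/77 = 62/77 = 0.8052
  k = 3: (43 + 19 + 15)/77 = 77/77 = 1

Summary (fraction, with percent):

explained: PC1 0.5584 (55.84%), PC2 0.2468 (24.68%), PC3 0.1948 (19.48%);  cumulative: 0.5584, 0.8052, 1


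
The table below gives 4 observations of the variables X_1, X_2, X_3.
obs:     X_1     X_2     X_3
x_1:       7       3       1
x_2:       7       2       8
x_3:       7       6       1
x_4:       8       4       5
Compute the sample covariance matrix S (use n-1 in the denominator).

Step 1 — column means:
  mean(X_1) = (7 + 7 + 7 + 8) / 4 = 29/4 = 7.25
  mean(X_2) = (3 + 2 + 6 + 4) / 4 = 15/4 = 3.75
  mean(X_3) = (1 + 8 + 1 + 5) / 4 = 15/4 = 3.75

Step 2 — sample covariance S[i,j] = (1/(n-1)) · Σ_k (x_{k,i} - mean_i) · (x_{k,j} - mean_j), with n-1 = 3.
  S[X_1,X_1] = ((-0.25)·(-0.25) + (-0.25)·(-0.25) + (-0.25)·(-0.25) + (0.75)·(0.75)) / 3 = 0.75/3 = 0.25
  S[X_1,X_2] = ((-0.25)·(-0.75) + (-0.25)·(-1.75) + (-0.25)·(2.25) + (0.75)·(0.25)) / 3 = 0.25/3 = 0.0833
  S[X_1,X_3] = ((-0.25)·(-2.75) + (-0.25)·(4.25) + (-0.25)·(-2.75) + (0.75)·(1.25)) / 3 = 1.25/3 = 0.4167
  S[X_2,X_2] = ((-0.75)·(-0.75) + (-1.75)·(-1.75) + (2.25)·(2.25) + (0.25)·(0.25)) / 3 = 8.75/3 = 2.9167
  S[X_2,X_3] = ((-0.75)·(-2.75) + (-1.75)·(4.25) + (2.25)·(-2.75) + (0.25)·(1.25)) / 3 = -11.25/3 = -3.75
  S[X_3,X_3] = ((-2.75)·(-2.75) + (4.25)·(4.25) + (-2.75)·(-2.75) + (1.25)·(1.25)) / 3 = 34.75/3 = 11.5833

S is symmetric (S[j,i] = S[i,j]). Assembling:

S = [[0.25, 0.0833, 0.4167],
 [0.0833, 2.9167, -3.75],
 [0.4167, -3.75, 11.5833]]


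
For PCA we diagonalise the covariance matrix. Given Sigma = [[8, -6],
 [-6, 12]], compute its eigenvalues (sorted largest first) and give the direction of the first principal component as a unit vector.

Step 1 — characteristic polynomial of 2×2 Sigma:
  det(Sigma - λI) = λ² - trace · λ + det = 0.
  trace = 8 + 12 = 20, det = 8·12 - (-6)² = 60.
Step 2 — discriminant:
  Δ = trace² - 4·det = 400 - 240 = 160.
Step 3 — eigenvalues:
  λ = (trace ± √Δ)/2 = (20 ± 12.6491)/2,
  λ_1 = 16.3246,  λ_2 = 3.6754.

Step 4 — unit eigenvector for λ_1: solve (Sigma - λ_1 I)v = 0. First row:
  (8 - 16.3246)·v_x + (-6)·v_y = 0, i.e. (-8.3246)·v_x + (-6)·v_y = 0,
  so v ∝ (b, λ_1 - a) = (-6, 8.3246); multiply by -1 so the first entry is positive: u = (6, -8.3246).
  ||u|| = √((6)² + (-8.3246)²) = √(105.2982) ≈ 10.2615,
  v_1 = u/||u|| ≈ (0.5847, -0.8112) (||v_1|| = 1).

λ_1 = 16.3246,  λ_2 = 3.6754;  v_1 ≈ (0.5847, -0.8112)


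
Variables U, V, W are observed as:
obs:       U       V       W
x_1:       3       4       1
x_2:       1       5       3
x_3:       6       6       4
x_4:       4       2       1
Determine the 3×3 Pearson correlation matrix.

Step 1 — column means:
  mean(U) = (3 + 1 + 6 + 4) / 4 = 14/4 = 3.5
  mean(V) = (4 + 5 + 6 + 2) / 4 = 17/4 = 4.25
  mean(W) = (1 + 3 + 4 + 1) / 4 = 9/4 = 2.25

Step 2 — sample variances and covariances s[i,j] = (1/(n-1)) · Σ_k (x_{k,i} - mean_i) · (x_{k,j} - mean_j), with n-1 = 3:
  s[U,U] = ((-0.5)·(-0.5) + (-2.5)·(-2.5) + (2.5)·(2.5) + (0.5)·(0.5)) / 3 = 13/3 = 4.3333
  s[U,V] = ((-0.5)·(-0.25) + (-2.5)·(0.75) + (2.5)·(1.75) + (0.5)·(-2.25)) / 3 = 1.5/3 = 0.5
  s[U,W] = ((-0.5)·(-1.25) + (-2.5)·(0.75) + (2.5)·(1.75) + (0.5)·(-1.25)) / 3 = 2.5/3 = 0.8333
  s[V,V] = ((-0.25)·(-0.25) + (0.75)·(0.75) + (1.75)·(1.75) + (-2.25)·(-2.25)) / 3 = 8.75/3 = 2.9167
  s[V,W] = ((-0.25)·(-1.25) + (0.75)·(0.75) + (1.75)·(1.75) + (-2.25)·(-1.25)) / 3 = 6.75/3 = 2.25
  s[W,W] = ((-1.25)·(-1.25) + (0.75)·(0.75) + (1.75)·(1.75) + (-1.25)·(-1.25)) / 3 = 6.75/3 = 2.25
  Sample standard deviations s_i = √(s[i,i]):
  s(U) = √(4.3333) = 2.0817
  s(V) = √(2.9167) = 1.7078
  s(W) = √(2.25) = 1.5

Step 3 — r_{ij} = s_{ij} / (s_i · s_j):
  r[U,U] = 1 (diagonal).
  r[U,V] = 0.5 / (2.0817 · 1.7078) = 0.5 / 3.5551 = 0.1406
  r[U,W] = 0.8333 / (2.0817 · 1.5) = 0.8333 / 3.1225 = 0.2669
  r[V,V] = 1 (diagonal).
  r[V,W] = 2.25 / (1.7078 · 1.5) = 2.25 / 2.5617 = 0.8783
  r[W,W] = 1 (diagonal).

R is symmetric with unit diagonal. Assembling:

R = [[1, 0.1406, 0.2669],
 [0.1406, 1, 0.8783],
 [0.2669, 0.8783, 1]]


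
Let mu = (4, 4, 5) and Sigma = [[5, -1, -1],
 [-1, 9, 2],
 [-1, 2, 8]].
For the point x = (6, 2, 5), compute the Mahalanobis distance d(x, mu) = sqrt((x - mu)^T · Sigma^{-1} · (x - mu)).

Step 1 — centre the observation: (x - mu) = (2, -2, 0).

Step 2 — invert Sigma (cofactor / det for 3×3, or solve directly):
  Sigma^{-1} = [[0.208, 0.0183, 0.0214],
 [0.0183, 0.1193, -0.0275],
 [0.0214, -0.0275, 0.1346]].

Step 3 — form the quadratic (x - mu)^T · Sigma^{-1} · (x - mu):
  Sigma^{-1} · (x - mu) = (0.3792, -0.2018, 0.0979).
  (x - mu)^T · [Sigma^{-1} · (x - mu)] = (2)·(0.3792) + (-2)·(-0.2018) + (0)·(0.0979) = 1.1621.

Step 4 — take square root: d = √(1.1621) ≈ 1.078.

d(x, mu) = √(1.1621) ≈ 1.078


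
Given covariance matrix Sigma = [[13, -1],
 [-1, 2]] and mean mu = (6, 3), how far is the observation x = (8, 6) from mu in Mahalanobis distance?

Step 1 — centre the observation: (x - mu) = (2, 3).

Step 2 — invert Sigma. det(Sigma) = 13·2 - (-1)² = 25.
  Sigma^{-1} = (1/det) · [[d, -b], [-b, a]] = [[0.08, 0.04],
 [0.04, 0.52]].

Step 3 — form the quadratic (x - mu)^T · Sigma^{-1} · (x - mu):
  Sigma^{-1} · (x - mu) = (0.28, 1.64).
  (x - mu)^T · [Sigma^{-1} · (x - mu)] = (2)·(0.28) + (3)·(1.64) = 5.48.

Step 4 — take square root: d = √(5.48) ≈ 2.3409.

d(x, mu) = √(5.48) ≈ 2.3409


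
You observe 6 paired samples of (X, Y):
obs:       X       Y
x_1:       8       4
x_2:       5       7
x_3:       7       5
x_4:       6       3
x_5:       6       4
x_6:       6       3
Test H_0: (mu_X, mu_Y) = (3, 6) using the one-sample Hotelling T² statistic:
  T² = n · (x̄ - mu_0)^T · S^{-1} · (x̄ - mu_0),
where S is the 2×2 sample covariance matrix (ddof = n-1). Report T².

Step 1 — sample mean vector:
  mean(X) = (8 + 5 + 7 + 6 + 6 + 6) / 6 = 38/6 = 6.3333
  mean(Y) = (4 + 7 + 5 + 3 + 4 + 3) / 6 = 26/6 = 4.3333
  x̄ = (6.3333, 4.3333),  deviation x̄ - mu_0 = (6.3333, 4.3333) - (3, 6) = (3.3333, -1.6667).

Step 2 — sample covariance matrix, S[i,j] = (1/(n-1)) · Σ_k (x_{k,i} - mean_i) · (x_{k,j} - mean_j), divisor n-1 = 5:
  S[X,X] = ((1.6667)·(1.6667) + (-1.3333)·(-1.3333) + (0.6667)·(0.6667) + (-0.3333)·(-0.3333) + (-0.3333)·(-0.3333) + (-0.3333)·(-0.3333)) / 5 = 5.3333/5 = 1.0667
  S[X,Y] = ((1.6667)·(-0.3333) + (-1.3333)·(2.6667) + (0.6667)·(0.6667) + (-0.3333)·(-1.3333) + (-0.3333)·(-0.3333) + (-0.3333)·(-1.3333)) / 5 = -2.6667/5 = -0.5333
  S[Y,Y] = ((-0.3333)·(-0.3333) + (2.6667)·(2.6667) + (0.6667)·(0.6667) + (-1.3333)·(-1.3333) + (-0.3333)·(-0.3333) + (-1.3333)·(-1.3333)) / 5 = 11.3333/5 = 2.2667
  S = [[1.0667, -0.5333],
 [-0.5333, 2.2667]].

Step 3 — invert S. det(S) = 1.0667·2.2667 - (-0.5333)² = 2.1333.
  S^{-1} = (1/det) · [[d, -b], [-b, a]] = [[1.0625, 0.25],
 [0.25, 0.5]].

Step 4 — quadratic form (x̄ - mu_0)^T · S^{-1} · (x̄ - mu_0):
  S^{-1} · (x̄ - mu_0) = (3.125, 0),
  (x̄ - mu_0)^T · [...] = (3.3333)·(3.125) + (-1.6667)·(0) = 10.4167.

Step 5 — scale by n: T² = 6 · 10.4167 = 62.5.

T² ≈ 62.5


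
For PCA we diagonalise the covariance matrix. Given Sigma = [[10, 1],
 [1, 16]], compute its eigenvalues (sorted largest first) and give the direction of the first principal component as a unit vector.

Step 1 — characteristic polynomial of 2×2 Sigma:
  det(Sigma - λI) = λ² - trace · λ + det = 0.
  trace = 10 + 16 = 26, det = 10·16 - (1)² = 159.
Step 2 — discriminant:
  Δ = trace² - 4·det = 676 - 636 = 40.
Step 3 — eigenvalues:
  λ = (trace ± √Δ)/2 = (26 ± 6.3246)/2,
  λ_1 = 16.1623,  λ_2 = 9.8377.

Step 4 — unit eigenvector for λ_1: solve (Sigma - λ_1 I)v = 0. First row:
  (10 - 16.1623)·v_x + (1)·v_y = 0, i.e. (-6.1623)·v_x + (1)·v_y = 0,
  so v ∝ (b, λ_1 - a) = (1, 6.1623) = u.
  ||u|| = √((1)² + (6.1623)²) = √(38.9737) ≈ 6.2429,
  v_1 = u/||u|| ≈ (0.1602, 0.9871) (||v_1|| = 1).

λ_1 = 16.1623,  λ_2 = 9.8377;  v_1 ≈ (0.1602, 0.9871)


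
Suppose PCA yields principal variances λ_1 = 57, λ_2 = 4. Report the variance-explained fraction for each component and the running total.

Step 1 — total variance = trace(Sigma) = Σ λ_i = 57 + 4 = 61.

Step 2 — fraction explained by component i = λ_i / Σ λ:
  PC1: 57/61 = 0.9344
  PC2: 4/61 = 0.0656

Step 3 — cumulative fraction after k components = (λ_1 + ... + λ_k) / Σ λ:
  k = 1: 57/61 = 0.9344
  k = 2: (57 + 4)/61 = 61/61 = 1

Summary (fraction, with percent):

explained: PC1 0.9344 (93.44%), PC2 0.0656 (6.56%);  cumulative: 0.9344, 1


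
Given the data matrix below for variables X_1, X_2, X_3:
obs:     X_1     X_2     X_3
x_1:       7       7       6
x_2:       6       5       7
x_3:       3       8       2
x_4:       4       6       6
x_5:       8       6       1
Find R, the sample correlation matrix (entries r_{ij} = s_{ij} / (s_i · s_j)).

Step 1 — column means:
  mean(X_1) = (7 + 6 + 3 + 4 + 8) / 5 = 28/5 = 5.6
  mean(X_2) = (7 + 5 + 8 + 6 + 6) / 5 = 32/5 = 6.4
  mean(X_3) = (6 + 7 + 2 + 6 + 1) / 5 = 22/5 = 4.4

Step 2 — sample variances and covariances s[i,j] = (1/(n-1)) · Σ_k (x_{k,i} - mean_i) · (x_{k,j} - mean_j), with n-1 = 4:
  s[X_1,X_1] = ((1.4)·(1.4) + (0.4)·(0.4) + (-2.6)·(-2.6) + (-1.6)·(-1.6) + (2.4)·(2.4)) / 4 = 17.2/4 = 4.3
  s[X_1,X_2] = ((1.4)·(0.6) + (0.4)·(-1.4) + (-2.6)·(1.6) + (-1.6)·(-0.4) + (2.4)·(-0.4)) / 4 = -4.2/4 = -1.05
  s[X_1,X_3] = ((1.4)·(1.6) + (0.4)·(2.6) + (-2.6)·(-2.4) + (-1.6)·(1.6) + (2.4)·(-3.4)) / 4 = -1.2/4 = -0.3
  s[X_2,X_2] = ((0.6)·(0.6) + (-1.4)·(-1.4) + (1.6)·(1.6) + (-0.4)·(-0.4) + (-0.4)·(-0.4)) / 4 = 5.2/4 = 1.3
  s[X_2,X_3] = ((0.6)·(1.6) + (-1.4)·(2.6) + (1.6)·(-2.4) + (-0.4)·(1.6) + (-0.4)·(-3.4)) / 4 = -5.8/4 = -1.45
  s[X_3,X_3] = ((1.6)·(1.6) + (2.6)·(2.6) + (-2.4)·(-2.4) + (1.6)·(1.6) + (-3.4)·(-3.4)) / 4 = 29.2/4 = 7.3
  Sample standard deviations s_i = √(s[i,i]):
  s(X_1) = √(4.3) = 2.0736
  s(X_2) = √(1.3) = 1.1402
  s(X_3) = √(7.3) = 2.7019

Step 3 — r_{ij} = s_{ij} / (s_i · s_j):
  r[X_1,X_1] = 1 (diagonal).
  r[X_1,X_2] = -1.05 / (2.0736 · 1.1402) = -1.05 / 2.3643 = -0.4441
  r[X_1,X_3] = -0.3 / (2.0736 · 2.7019) = -0.3 / 5.6027 = -0.0535
  r[X_2,X_2] = 1 (diagonal).
  r[X_2,X_3] = -1.45 / (1.1402 · 2.7019) = -1.45 / 3.0806 = -0.4707
  r[X_3,X_3] = 1 (diagonal).

R is symmetric with unit diagonal. Assembling:

R = [[1, -0.4441, -0.0535],
 [-0.4441, 1, -0.4707],
 [-0.0535, -0.4707, 1]]


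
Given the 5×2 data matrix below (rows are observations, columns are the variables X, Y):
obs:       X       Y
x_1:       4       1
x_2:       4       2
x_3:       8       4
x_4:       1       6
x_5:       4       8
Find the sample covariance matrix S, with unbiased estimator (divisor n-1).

Step 1 — column means:
  mean(X) = (4 + 4 + 8 + 1 + 4) / 5 = 21/5 = 4.2
  mean(Y) = (1 + 2 + 4 + 6 + 8) / 5 = 21/5 = 4.2

Step 2 — sample covariance S[i,j] = (1/(n-1)) · Σ_k (x_{k,i} - mean_i) · (x_{k,j} - mean_j), with n-1 = 4.
  S[X,X] = ((-0.2)·(-0.2) + (-0.2)·(-0.2) + (3.8)·(3.8) + (-3.2)·(-3.2) + (-0.2)·(-0.2)) / 4 = 24.8/4 = 6.2
  S[X,Y] = ((-0.2)·(-3.2) + (-0.2)·(-2.2) + (3.8)·(-0.2) + (-3.2)·(1.8) + (-0.2)·(3.8)) / 4 = -6.2/4 = -1.55
  S[Y,Y] = ((-3.2)·(-3.2) + (-2.2)·(-2.2) + (-0.2)·(-0.2) + (1.8)·(1.8) + (3.8)·(3.8)) / 4 = 32.8/4 = 8.2

S is symmetric (S[j,i] = S[i,j]). Assembling:

S = [[6.2, -1.55],
 [-1.55, 8.2]]


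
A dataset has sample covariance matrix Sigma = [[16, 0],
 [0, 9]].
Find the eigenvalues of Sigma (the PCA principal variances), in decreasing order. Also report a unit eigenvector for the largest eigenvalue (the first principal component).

Step 1 — characteristic polynomial of 2×2 Sigma:
  det(Sigma - λI) = λ² - trace · λ + det = 0.
  trace = 16 + 9 = 25, det = 16·9 - (0)² = 144.
Step 2 — discriminant:
  Δ = trace² - 4·det = 625 - 576 = 49.
Step 3 — eigenvalues:
  λ = (trace ± √Δ)/2 = (25 ± 7)/2,
  λ_1 = 16,  λ_2 = 9.

Step 4 — unit eigenvector for λ_1: Sigma is diagonal, so its eigenvectors are the coordinate axes. λ_1 = 16 is the diagonal entry on the first coordinate axis, hence
  v_1 = (1, 0) (||v_1|| = 1).

λ_1 = 16,  λ_2 = 9;  v_1 ≈ (1, 0)
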